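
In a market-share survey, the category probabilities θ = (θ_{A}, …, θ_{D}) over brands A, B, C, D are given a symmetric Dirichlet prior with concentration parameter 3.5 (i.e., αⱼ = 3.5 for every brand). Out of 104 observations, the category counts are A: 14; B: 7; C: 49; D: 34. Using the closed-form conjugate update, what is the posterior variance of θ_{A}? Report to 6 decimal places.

0.001061

The Dirichlet prior is conjugate to the Multinomial likelihood: each posterior αⱼ = prior αⱼ + observed count nⱼ.
Posterior concentration: (17.5, 10.5, 52.5, 37.5), total = 118.0.
Var[θ_j] = α_j(Σα−α_j)/((Σα)²(Σα+1)) = 17.5·100.5/(118.0²·119.0) = 0.001061.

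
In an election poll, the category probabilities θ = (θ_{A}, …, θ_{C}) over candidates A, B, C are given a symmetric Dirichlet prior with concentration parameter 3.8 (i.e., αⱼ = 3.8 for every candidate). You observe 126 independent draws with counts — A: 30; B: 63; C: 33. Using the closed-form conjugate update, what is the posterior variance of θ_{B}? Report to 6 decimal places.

0.001805

The Dirichlet prior is conjugate to the Multinomial likelihood: each posterior αⱼ = prior αⱼ + observed count nⱼ.
Posterior concentration: (33.8, 66.8, 36.8), total = 137.4.
Var[θ_j] = α_j(Σα−α_j)/((Σα)²(Σα+1)) = 66.8·70.6/(137.4²·138.4) = 0.001805.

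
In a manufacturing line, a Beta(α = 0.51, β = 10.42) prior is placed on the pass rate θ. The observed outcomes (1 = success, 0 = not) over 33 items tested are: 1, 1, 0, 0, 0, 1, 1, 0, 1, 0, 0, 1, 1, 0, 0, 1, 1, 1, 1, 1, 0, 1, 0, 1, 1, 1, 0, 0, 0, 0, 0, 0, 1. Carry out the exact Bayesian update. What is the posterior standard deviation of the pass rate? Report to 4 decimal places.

0.0730

The Beta prior is conjugate to a Binomial/Bernoulli likelihood; the update adds successes to α and failures to β.
Posterior: Beta(α+k, β+n−k) = Beta(0.51+17, 10.42+16) = Beta(17.51, 26.42).
Var = αβ/((α+β)²(α+β+1)) = 17.51·26.42/(43.93²·44.93) = 0.00533532; SD = √0.00533532 = 0.0730.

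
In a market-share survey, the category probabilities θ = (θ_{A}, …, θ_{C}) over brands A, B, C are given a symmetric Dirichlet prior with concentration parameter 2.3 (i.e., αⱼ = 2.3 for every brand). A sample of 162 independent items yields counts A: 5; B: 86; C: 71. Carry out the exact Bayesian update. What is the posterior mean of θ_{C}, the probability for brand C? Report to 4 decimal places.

The Dirichlet prior is conjugate to the Multinomial likelihood: each posterior αⱼ = prior αⱼ + observed count nⱼ.
Posterior concentration: (7.3, 88.3, 73.3), total = 168.9.
E[θ_{C}|data] = α_{C}/Σα = 73.3/168.9 = 0.4340.

0.4340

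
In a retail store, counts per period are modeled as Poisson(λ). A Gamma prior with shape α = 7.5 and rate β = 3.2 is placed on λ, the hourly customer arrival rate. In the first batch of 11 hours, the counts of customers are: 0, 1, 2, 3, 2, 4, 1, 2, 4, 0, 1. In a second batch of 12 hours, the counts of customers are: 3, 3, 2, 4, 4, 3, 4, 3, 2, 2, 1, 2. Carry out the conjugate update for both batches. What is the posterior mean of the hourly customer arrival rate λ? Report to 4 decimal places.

2.3092

With a Gamma(shape α, rate β) prior, the Poisson likelihood is conjugate: the posterior is Gamma(α + ΣXᵢ, β + n).
Batch 1: sum of counts S = 20 over n = 11 hours.
After batch 1: Gamma(α+S, β+n) = Gamma(7.5+20, 3.2+11) = Gamma(27.5, 14.2).
Batch 2: sum of counts S = 33 over n = 12 hours.
After batch 2: Gamma(α+S, β+n) = Gamma(27.5+33, 14.2+12) = Gamma(60.5, 26.2).
Posterior mean = α/β = 60.5/26.2 = 2.3092.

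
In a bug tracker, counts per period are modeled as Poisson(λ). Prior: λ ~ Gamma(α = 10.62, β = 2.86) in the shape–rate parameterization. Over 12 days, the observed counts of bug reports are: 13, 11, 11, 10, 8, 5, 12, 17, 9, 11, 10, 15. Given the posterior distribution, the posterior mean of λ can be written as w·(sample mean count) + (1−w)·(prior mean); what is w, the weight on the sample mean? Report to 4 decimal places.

0.8075

With a Gamma(shape α, rate β) prior, the Poisson likelihood is conjugate: the posterior is Gamma(α + ΣXᵢ, β + n).
Posterior mean = (α₀+S)/(β₀+n) = [n/(β₀+n)]·(S/n) + [β₀/(β₀+n)]·(α₀/β₀), so only n and β₀ enter the weight.
Weight on data w = n/(β₀+n) = 12/(2.86+12) = 12/14.86 = 0.8075.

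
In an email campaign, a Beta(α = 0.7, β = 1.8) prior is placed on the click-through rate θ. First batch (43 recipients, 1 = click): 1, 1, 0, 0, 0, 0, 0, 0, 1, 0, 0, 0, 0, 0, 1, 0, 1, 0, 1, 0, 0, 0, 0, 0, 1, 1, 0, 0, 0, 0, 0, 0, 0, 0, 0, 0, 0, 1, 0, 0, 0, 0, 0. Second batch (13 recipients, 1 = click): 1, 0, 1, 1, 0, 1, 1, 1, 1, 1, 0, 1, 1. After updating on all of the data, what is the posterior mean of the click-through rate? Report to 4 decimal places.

0.3368

The Beta prior is conjugate to a Binomial/Bernoulli likelihood; the update adds successes to α and failures to β.
After batch 1: Beta(0.7+9, 1.8+34) = Beta(9.7, 35.8).
After batch 2: Beta(9.7+10, 35.8+3) = Beta(19.7, 38.8).
Posterior mean = α/(α+β) = 19.7/58.5 = 0.3368.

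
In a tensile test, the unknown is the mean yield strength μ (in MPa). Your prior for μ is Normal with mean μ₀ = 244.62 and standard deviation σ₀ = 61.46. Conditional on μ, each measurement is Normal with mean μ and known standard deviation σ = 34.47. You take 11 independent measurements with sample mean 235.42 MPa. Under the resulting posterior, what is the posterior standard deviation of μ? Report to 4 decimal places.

For Normal data with known variance σ², a Normal(μ₀, σ₀²) prior on μ is conjugate. Posterior precision = 1/σ₀² + n/σ²; posterior mean is the precision-weighted average of μ₀ and x̄.
σ₀² = 61.46² = 3777.3316, σ² = 34.47² = 1188.1809; σ² + n·σ₀² = 1188.1809 + 11·3777.3316 = 42738.8285.
Posterior precision = 1/σ₀² + n/σ² = 1/3777.3316 + 11/1188.1809 = (σ² + n·σ₀²)/(σ₀²σ²) = 42738.8285/(3777.3316·1188.1809); posterior variance σₙ² = σ₀²σ²/(σ² + n·σ₀²) = 3777.3316·1188.1809/42738.8285 = 105.013483.
Posterior SD = √σₙ² = √(3777.3316·1188.1809/42738.8285) = 10.2476.

10.2476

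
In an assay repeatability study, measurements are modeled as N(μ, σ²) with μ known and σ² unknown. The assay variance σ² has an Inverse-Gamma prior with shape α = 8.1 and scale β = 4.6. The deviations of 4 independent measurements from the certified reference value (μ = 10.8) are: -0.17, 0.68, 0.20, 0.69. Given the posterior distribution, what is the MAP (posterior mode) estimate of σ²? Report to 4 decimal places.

0.4598

With known mean μ and an Inverse-Gamma(α, β) prior on σ², the Normal likelihood is conjugate: posterior is Inv-Gamma(α + n/2, β + Σ(xᵢ−μ)²/2).
Σ(xᵢ−μ)² = (-0.17)² + (0.68)² + (0.20)² + (0.69)² = 1.0074.
Posterior: Inv-Gamma(8.1 + 4/2, 4.6 + 1.0074/2) = Inv-Gamma(10.10, 5.10370).
Mode = β/(α+1) = 5.10370/11.10 = 0.4598.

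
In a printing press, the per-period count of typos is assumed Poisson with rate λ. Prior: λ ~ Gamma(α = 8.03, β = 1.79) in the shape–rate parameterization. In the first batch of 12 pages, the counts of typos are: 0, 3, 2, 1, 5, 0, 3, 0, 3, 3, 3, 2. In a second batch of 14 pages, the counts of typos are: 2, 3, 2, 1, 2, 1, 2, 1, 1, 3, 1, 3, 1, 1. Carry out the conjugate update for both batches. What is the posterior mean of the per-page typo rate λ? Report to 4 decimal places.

2.0522

With a Gamma(shape α, rate β) prior, the Poisson likelihood is conjugate: the posterior is Gamma(α + ΣXᵢ, β + n).
Batch 1: sum of counts S = 25 over n = 12 pages.
After batch 1: Gamma(α+S, β+n) = Gamma(8.03+25, 1.79+12) = Gamma(33.03, 13.79).
Batch 2: sum of counts S = 24 over n = 14 pages.
After batch 2: Gamma(α+S, β+n) = Gamma(33.03+24, 13.79+14) = Gamma(57.03, 27.79).
Posterior mean = α/β = 57.03/27.79 = 2.0522.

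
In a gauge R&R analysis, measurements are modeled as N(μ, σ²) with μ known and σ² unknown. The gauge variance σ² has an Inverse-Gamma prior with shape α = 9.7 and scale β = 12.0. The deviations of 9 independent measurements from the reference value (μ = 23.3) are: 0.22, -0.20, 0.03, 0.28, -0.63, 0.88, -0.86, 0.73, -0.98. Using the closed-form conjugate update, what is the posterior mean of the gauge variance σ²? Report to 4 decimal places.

1.0444

With known mean μ and an Inverse-Gamma(α, β) prior on σ², the Normal likelihood is conjugate: posterior is Inv-Gamma(α + n/2, β + Σ(xᵢ−μ)²/2).
Σ(xᵢ−μ)² = (0.22)² + (-0.20)² + (0.03)² + (0.28)² + (-0.63)² + (0.88)² + (-0.86)² + (0.73)² + (-0.98)² = 3.5719.
Posterior: Inv-Gamma(9.7 + 9/2, 12.0 + 3.5719/2) = Inv-Gamma(14.20, 13.78595).
E[σ²|data] = β/(α−1) = 13.78595/13.20 = 1.0444.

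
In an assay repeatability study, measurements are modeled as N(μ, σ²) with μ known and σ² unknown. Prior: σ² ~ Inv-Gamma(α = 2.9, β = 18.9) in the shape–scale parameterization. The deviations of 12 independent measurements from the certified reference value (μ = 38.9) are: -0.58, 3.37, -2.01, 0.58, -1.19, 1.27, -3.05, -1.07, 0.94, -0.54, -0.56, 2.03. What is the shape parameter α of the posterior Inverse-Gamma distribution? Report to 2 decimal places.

8.90

With known mean μ and an Inverse-Gamma(α, β) prior on σ², the Normal likelihood is conjugate: posterior is Inv-Gamma(α + n/2, β + Σ(xᵢ−μ)²/2).
Σ(xᵢ−μ)² = (-0.58)² + (3.37)² + (-2.01)² + (0.58)² + (-1.19)² + (1.27)² + (-3.05)² + (-1.07)² + (0.94)² + (-0.54)² + (-0.56)² + (2.03)² = 35.1559.
Posterior: Inv-Gamma(2.9 + 12/2, 18.9 + 35.1559/2) = Inv-Gamma(8.90, 36.47795).
Posterior α = 8.90.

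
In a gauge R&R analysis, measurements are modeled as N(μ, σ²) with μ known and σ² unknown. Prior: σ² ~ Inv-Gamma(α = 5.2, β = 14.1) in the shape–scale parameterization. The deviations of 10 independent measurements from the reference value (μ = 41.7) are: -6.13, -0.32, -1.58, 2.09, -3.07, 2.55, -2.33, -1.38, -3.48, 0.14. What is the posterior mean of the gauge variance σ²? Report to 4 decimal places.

With known mean μ and an Inverse-Gamma(α, β) prior on σ², the Normal likelihood is conjugate: posterior is Inv-Gamma(α + n/2, β + Σ(xᵢ−μ)²/2).
Σ(xᵢ−μ)² = (-6.13)² + (-0.32)² + (-1.58)² + (2.09)² + (-3.07)² + (2.55)² + (-2.33)² + (-1.38)² + (-3.48)² + (0.14)² = 79.9345.
Posterior: Inv-Gamma(5.2 + 10/2, 14.1 + 79.9345/2) = Inv-Gamma(10.20, 54.06725).
E[σ²|data] = β/(α−1) = 54.06725/9.20 = 5.8769.

5.8769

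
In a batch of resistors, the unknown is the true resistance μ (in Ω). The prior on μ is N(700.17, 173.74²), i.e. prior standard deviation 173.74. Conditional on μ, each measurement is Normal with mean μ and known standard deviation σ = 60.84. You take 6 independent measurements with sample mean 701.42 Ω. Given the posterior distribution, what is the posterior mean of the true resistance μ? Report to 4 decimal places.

701.3950

For Normal data with known variance σ², a Normal(μ₀, σ₀²) prior on μ is conjugate. Posterior precision = 1/σ₀² + n/σ²; posterior mean is the precision-weighted average of μ₀ and x̄.
n·x̄ = 6·701.42 = 4208.52.
σ₀² = 173.74² = 30185.5876, σ² = 60.84² = 3701.5056; σ² + n·σ₀² = 3701.5056 + 6·30185.5876 = 184815.0312.
Posterior mean = (μ₀/σ₀² + n·x̄/σ²)/(1/σ₀² + n/σ²) = (σ²·μ₀ + σ₀²·n·x̄)/(σ² + n·σ₀²) = (3701.5056·700.17 + 30185.5876·4208.52)/184815.0312 = 129628332.302304/184815.0312 = 701.3950.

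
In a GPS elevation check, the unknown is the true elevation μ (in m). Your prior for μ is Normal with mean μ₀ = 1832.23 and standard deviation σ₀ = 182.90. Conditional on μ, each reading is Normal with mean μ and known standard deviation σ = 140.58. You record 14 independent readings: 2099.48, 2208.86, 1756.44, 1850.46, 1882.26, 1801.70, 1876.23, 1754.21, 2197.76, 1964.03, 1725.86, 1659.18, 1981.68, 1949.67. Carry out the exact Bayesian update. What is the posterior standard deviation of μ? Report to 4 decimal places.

For Normal data with known variance σ², a Normal(μ₀, σ₀²) prior on μ is conjugate. Posterior precision = 1/σ₀² + n/σ²; posterior mean is the precision-weighted average of μ₀ and x̄.
σ₀² = 182.90² = 33452.41, σ² = 140.58² = 19762.7364; σ² + n·σ₀² = 19762.7364 + 14·33452.41 = 488096.4764.
Posterior precision = 1/σ₀² + n/σ² = 1/33452.41 + 14/19762.7364 = (σ² + n·σ₀²)/(σ₀²σ²) = 488096.4764/(33452.41·19762.7364); posterior variance σₙ² = σ₀²σ²/(σ² + n·σ₀²) = 33452.41·19762.7364/488096.4764 = 1354.468210.
Posterior SD = √σₙ² = √(33452.41·19762.7364/488096.4764) = 36.8031.

36.8031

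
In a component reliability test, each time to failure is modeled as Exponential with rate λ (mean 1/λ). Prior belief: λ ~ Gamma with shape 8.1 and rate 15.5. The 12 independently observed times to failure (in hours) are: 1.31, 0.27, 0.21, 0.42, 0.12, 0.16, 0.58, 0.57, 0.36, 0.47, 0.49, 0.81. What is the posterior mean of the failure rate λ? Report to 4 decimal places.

0.9450

With a Gamma(shape α, rate β) prior on the exponential rate λ, the posterior after n observations with total T = Σxᵢ is Gamma(α+n, β+T).
Sum of observations T = 5.77 hours; n = 12.
Posterior: Gamma(8.1+12, 15.5+5.77) = Gamma(20.1, 21.27).
Posterior mean of λ = α/β = 20.1/21.27 = 0.9450.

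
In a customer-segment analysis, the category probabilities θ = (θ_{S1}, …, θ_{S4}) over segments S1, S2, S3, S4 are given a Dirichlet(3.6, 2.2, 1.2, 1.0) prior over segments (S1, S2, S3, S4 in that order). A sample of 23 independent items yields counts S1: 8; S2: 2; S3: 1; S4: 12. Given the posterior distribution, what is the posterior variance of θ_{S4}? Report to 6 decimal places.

The Dirichlet prior is conjugate to the Multinomial likelihood: each posterior αⱼ = prior αⱼ + observed count nⱼ.
Posterior concentration: (11.6, 4.2, 2.2, 13.0), total = 31.0.
Var[θ_j] = α_j(Σα−α_j)/((Σα)²(Σα+1)) = 13.0·18.0/(31.0²·32.0) = 0.007609.

0.007609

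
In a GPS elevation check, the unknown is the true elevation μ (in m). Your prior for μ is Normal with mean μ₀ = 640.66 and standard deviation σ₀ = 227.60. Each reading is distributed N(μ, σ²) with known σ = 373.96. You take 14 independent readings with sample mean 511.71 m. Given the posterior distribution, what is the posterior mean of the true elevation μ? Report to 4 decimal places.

For Normal data with known variance σ², a Normal(μ₀, σ₀²) prior on μ is conjugate. Posterior precision = 1/σ₀² + n/σ²; posterior mean is the precision-weighted average of μ₀ and x̄.
n·x̄ = 14·511.71 = 7163.94.
σ₀² = 227.60² = 51801.76, σ² = 373.96² = 139846.0816; σ² + n·σ₀² = 139846.0816 + 14·51801.76 = 865070.7216.
Posterior mean = (μ₀/σ₀² + n·x̄/σ²)/(1/σ₀² + n/σ²) = (σ²·μ₀ + σ₀²·n·x̄)/(σ² + n·σ₀²) = (139846.0816·640.66 + 51801.76·7163.94)/865070.7216 = 460698491.172256/865070.7216 = 532.5559.

532.5559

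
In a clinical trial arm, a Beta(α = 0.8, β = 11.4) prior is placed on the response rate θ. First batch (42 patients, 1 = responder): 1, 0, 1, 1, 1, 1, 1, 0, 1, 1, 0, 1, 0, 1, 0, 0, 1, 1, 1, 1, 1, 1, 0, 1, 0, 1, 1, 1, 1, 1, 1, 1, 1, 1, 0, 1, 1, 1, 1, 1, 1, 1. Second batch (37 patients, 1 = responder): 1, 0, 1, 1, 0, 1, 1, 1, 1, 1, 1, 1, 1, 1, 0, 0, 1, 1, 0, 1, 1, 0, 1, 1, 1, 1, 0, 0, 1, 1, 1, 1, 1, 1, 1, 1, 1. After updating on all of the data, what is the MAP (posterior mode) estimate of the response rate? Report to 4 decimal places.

0.6928

The Beta prior is conjugate to a Binomial/Bernoulli likelihood; the update adds successes to α and failures to β.
After batch 1: Beta(0.8+33, 11.4+9) = Beta(33.8, 20.4).
After batch 2: Beta(33.8+29, 20.4+8) = Beta(62.8, 28.4).
Mode of Beta(a,b) for a,b>1 is (a−1)/(a+b−2) = 61.8/89.2 = 0.6928.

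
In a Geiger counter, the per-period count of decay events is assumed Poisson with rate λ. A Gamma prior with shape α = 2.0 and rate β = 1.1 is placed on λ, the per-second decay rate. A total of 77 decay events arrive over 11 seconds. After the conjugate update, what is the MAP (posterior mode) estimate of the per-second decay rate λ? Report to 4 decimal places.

6.4463

With a Gamma(shape α, rate β) prior, the Poisson likelihood is conjugate: the posterior is Gamma(α + ΣXᵢ, β + n).
Posterior: Gamma(α+S, β+n) = Gamma(2.0+77, 1.1+11) = Gamma(79.0, 12.1).
Mode of Gamma(α,β) for α≥1 is (α−1)/β = 78.0/12.1 = 6.4463.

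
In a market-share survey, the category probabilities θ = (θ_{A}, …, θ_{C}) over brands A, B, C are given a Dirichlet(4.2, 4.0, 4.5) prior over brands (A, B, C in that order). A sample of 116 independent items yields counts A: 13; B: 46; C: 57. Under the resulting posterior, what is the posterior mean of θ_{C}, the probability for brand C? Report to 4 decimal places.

The Dirichlet prior is conjugate to the Multinomial likelihood: each posterior αⱼ = prior αⱼ + observed count nⱼ.
Posterior concentration: (17.2, 50.0, 61.5), total = 128.7.
E[θ_{C}|data] = α_{C}/Σα = 61.5/128.7 = 0.4779.

0.4779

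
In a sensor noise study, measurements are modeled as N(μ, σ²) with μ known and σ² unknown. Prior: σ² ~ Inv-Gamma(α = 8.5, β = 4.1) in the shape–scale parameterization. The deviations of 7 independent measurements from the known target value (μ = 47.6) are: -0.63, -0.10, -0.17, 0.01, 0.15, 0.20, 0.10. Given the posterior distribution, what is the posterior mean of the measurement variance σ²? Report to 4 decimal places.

0.3958

With known mean μ and an Inverse-Gamma(α, β) prior on σ², the Normal likelihood is conjugate: posterior is Inv-Gamma(α + n/2, β + Σ(xᵢ−μ)²/2).
Σ(xᵢ−μ)² = (-0.63)² + (-0.10)² + (-0.17)² + (0.01)² + (0.15)² + (0.20)² + (0.10)² = 0.5084.
Posterior: Inv-Gamma(8.5 + 7/2, 4.1 + 0.5084/2) = Inv-Gamma(12.00, 4.35420).
E[σ²|data] = β/(α−1) = 4.35420/11.00 = 0.3958.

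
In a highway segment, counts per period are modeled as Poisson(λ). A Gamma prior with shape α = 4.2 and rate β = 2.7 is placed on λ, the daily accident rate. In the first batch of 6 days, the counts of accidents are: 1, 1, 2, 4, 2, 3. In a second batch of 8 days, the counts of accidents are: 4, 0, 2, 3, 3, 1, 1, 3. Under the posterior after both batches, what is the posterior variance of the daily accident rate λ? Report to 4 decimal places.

0.1226

With a Gamma(shape α, rate β) prior, the Poisson likelihood is conjugate: the posterior is Gamma(α + ΣXᵢ, β + n).
Batch 1: sum of counts S = 13 over n = 6 days.
After batch 1: Gamma(α+S, β+n) = Gamma(4.2+13, 2.7+6) = Gamma(17.2, 8.7).
Batch 2: sum of counts S = 17 over n = 8 days.
After batch 2: Gamma(α+S, β+n) = Gamma(17.2+17, 8.7+8) = Gamma(34.2, 16.7).
Var = α/β² = 34.2/16.7² = 0.1226.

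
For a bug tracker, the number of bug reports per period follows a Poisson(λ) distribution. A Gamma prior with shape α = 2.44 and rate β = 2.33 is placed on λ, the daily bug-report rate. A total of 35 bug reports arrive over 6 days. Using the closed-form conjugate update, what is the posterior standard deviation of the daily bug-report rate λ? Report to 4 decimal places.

0.7346

With a Gamma(shape α, rate β) prior, the Poisson likelihood is conjugate: the posterior is Gamma(α + ΣXᵢ, β + n).
Posterior: Gamma(α+S, β+n) = Gamma(2.44+35, 2.33+6) = Gamma(37.44, 8.33).
SD = √α/β = √37.44/8.33 = 0.7346.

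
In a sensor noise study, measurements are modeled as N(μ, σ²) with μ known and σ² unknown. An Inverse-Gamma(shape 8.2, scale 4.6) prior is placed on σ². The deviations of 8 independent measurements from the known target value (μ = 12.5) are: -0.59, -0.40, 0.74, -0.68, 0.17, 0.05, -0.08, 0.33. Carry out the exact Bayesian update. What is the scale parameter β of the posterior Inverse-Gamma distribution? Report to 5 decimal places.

With known mean μ and an Inverse-Gamma(α, β) prior on σ², the Normal likelihood is conjugate: posterior is Inv-Gamma(α + n/2, β + Σ(xᵢ−μ)²/2).
Σ(xᵢ−μ)² = (-0.59)² + (-0.40)² + (0.74)² + (-0.68)² + (0.17)² + (0.05)² + (-0.08)² + (0.33)² = 1.6648.
Posterior: Inv-Gamma(8.2 + 8/2, 4.6 + 1.6648/2) = Inv-Gamma(12.20, 5.43240).
Posterior β = 5.43240.

5.43240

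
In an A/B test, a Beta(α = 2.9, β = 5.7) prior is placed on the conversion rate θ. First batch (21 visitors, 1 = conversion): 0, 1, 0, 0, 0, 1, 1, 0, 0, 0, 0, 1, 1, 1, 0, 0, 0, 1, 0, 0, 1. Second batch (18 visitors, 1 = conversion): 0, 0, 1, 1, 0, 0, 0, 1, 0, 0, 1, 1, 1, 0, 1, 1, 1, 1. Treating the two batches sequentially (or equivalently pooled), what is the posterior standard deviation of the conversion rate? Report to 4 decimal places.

0.0712

The Beta prior is conjugate to a Binomial/Bernoulli likelihood; the update adds successes to α and failures to β.
After batch 1: Beta(2.9+8, 5.7+13) = Beta(10.9, 18.7).
After batch 2: Beta(10.9+10, 18.7+8) = Beta(20.9, 26.7).
Var = αβ/((α+β)²(α+β+1)) = 20.9·26.7/(47.6²·48.6) = 0.00506766; SD = √0.00506766 = 0.0712.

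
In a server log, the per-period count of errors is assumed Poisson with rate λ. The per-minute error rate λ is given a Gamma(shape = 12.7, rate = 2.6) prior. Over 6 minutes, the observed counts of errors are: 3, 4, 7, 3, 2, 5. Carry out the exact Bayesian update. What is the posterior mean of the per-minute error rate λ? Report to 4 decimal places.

4.2674

With a Gamma(shape α, rate β) prior, the Poisson likelihood is conjugate: the posterior is Gamma(α + ΣXᵢ, β + n).
Sum of counts S = 24 over n = 6 minutes.
Posterior: Gamma(α+S, β+n) = Gamma(12.7+24, 2.6+6) = Gamma(36.7, 8.6).
Posterior mean = α/β = 36.7/8.6 = 4.2674.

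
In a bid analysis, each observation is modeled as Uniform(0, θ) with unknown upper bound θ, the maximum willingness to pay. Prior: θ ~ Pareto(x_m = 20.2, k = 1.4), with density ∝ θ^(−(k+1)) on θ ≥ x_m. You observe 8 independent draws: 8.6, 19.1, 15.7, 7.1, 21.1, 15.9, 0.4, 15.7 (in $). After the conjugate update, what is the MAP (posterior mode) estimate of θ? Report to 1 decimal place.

A Pareto(scale x_m, shape k) prior on the upper bound θ of Uniform(0, θ) is conjugate: posterior is Pareto(max(x_m, max xᵢ), k + n).
Sample maximum = 21.1; prior scale x_m = 20.2 → posterior scale = max = 21.1.
Posterior shape = 1.4 + 8 = 9.4.
The Pareto density is decreasing on [x_m, ∞), so the mode is x_m = 21.1.

21.1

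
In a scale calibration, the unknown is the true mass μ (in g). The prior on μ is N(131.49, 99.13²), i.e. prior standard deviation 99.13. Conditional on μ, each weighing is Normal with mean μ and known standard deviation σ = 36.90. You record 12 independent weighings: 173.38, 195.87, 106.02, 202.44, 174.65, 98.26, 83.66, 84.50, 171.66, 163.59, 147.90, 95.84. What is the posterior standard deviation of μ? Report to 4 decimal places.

For Normal data with known variance σ², a Normal(μ₀, σ₀²) prior on μ is conjugate. Posterior precision = 1/σ₀² + n/σ²; posterior mean is the precision-weighted average of μ₀ and x̄.
σ₀² = 99.13² = 9826.7569, σ² = 36.90² = 1361.61; σ² + n·σ₀² = 1361.61 + 12·9826.7569 = 119282.6928.
Posterior precision = 1/σ₀² + n/σ² = 1/9826.7569 + 12/1361.61 = (σ² + n·σ₀²)/(σ₀²σ²) = 119282.6928/(9826.7569·1361.61); posterior variance σₙ² = σ₀²σ²/(σ² + n·σ₀²) = 9826.7569·1361.61/119282.6928 = 112.172270.
Posterior SD = √σₙ² = √(9826.7569·1361.61/119282.6928) = 10.5911.

10.5911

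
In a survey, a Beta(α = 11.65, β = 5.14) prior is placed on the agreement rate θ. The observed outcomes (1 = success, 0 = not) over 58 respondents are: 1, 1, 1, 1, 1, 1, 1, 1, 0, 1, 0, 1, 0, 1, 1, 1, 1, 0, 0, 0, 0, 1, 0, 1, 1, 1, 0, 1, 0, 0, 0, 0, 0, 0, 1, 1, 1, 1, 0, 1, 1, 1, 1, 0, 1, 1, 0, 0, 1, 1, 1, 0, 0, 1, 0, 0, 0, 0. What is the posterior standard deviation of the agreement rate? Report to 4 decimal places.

The Beta prior is conjugate to a Binomial/Bernoulli likelihood; the update adds successes to α and failures to β.
Posterior: Beta(α+k, β+n−k) = Beta(11.65+33, 5.14+25) = Beta(44.65, 30.14).
Var = αβ/((α+β)²(α+β+1)) = 44.65·30.14/(74.79²·75.79) = 0.00317443; SD = √0.00317443 = 0.0563.

0.0563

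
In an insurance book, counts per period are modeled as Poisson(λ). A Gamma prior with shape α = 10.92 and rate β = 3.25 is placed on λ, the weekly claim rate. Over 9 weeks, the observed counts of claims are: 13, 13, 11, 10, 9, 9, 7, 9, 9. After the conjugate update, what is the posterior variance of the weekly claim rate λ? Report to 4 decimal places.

0.6725

With a Gamma(shape α, rate β) prior, the Poisson likelihood is conjugate: the posterior is Gamma(α + ΣXᵢ, β + n).
Sum of counts S = 90 over n = 9 weeks.
Posterior: Gamma(α+S, β+n) = Gamma(10.92+90, 3.25+9) = Gamma(100.92, 12.25).
Var = α/β² = 100.92/12.25² = 0.6725.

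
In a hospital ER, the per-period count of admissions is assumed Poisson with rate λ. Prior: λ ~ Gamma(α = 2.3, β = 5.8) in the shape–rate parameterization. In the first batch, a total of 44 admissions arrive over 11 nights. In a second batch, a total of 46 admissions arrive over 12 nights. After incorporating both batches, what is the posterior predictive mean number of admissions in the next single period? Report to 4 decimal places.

With a Gamma(shape α, rate β) prior, the Poisson likelihood is conjugate: the posterior is Gamma(α + ΣXᵢ, β + n).
After batch 1: Gamma(α+S, β+n) = Gamma(2.3+44, 5.8+11) = Gamma(46.3, 16.8).
After batch 2: Gamma(α+S, β+n) = Gamma(46.3+46, 16.8+12) = Gamma(92.3, 28.8).
The predictive distribution for one future period is NegBinom with mean α/β = 3.2049.

3.2049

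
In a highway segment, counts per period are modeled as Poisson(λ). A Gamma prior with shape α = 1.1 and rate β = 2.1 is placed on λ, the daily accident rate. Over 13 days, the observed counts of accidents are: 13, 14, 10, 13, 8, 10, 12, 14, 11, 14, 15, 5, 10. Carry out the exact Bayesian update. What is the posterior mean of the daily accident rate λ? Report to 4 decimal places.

9.9404

With a Gamma(shape α, rate β) prior, the Poisson likelihood is conjugate: the posterior is Gamma(α + ΣXᵢ, β + n).
Sum of counts S = 149 over n = 13 days.
Posterior: Gamma(α+S, β+n) = Gamma(1.1+149, 2.1+13) = Gamma(150.1, 15.1).
Posterior mean = α/β = 150.1/15.1 = 9.9404.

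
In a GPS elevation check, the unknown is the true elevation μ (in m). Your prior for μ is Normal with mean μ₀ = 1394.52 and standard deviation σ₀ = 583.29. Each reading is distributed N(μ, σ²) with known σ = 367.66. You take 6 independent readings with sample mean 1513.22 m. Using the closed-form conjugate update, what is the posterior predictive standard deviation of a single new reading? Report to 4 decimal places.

For Normal data with known variance σ², a Normal(μ₀, σ₀²) prior on μ is conjugate. Posterior precision = 1/σ₀² + n/σ²; posterior mean is the precision-weighted average of μ₀ and x̄.
σ₀² = 583.29² = 340227.2241, σ² = 367.66² = 135173.8756; σ² + n·σ₀² = 135173.8756 + 6·340227.2241 = 2176537.2202.
Posterior precision = 1/σ₀² + n/σ² = 1/340227.2241 + 6/135173.8756 = (σ² + n·σ₀²)/(σ₀²σ²) = 2176537.2202/(340227.2241·135173.8756); posterior variance σₙ² = σ₀²σ²/(σ² + n·σ₀²) = 340227.2241·135173.8756/2176537.2202 = 21129.816683.
Predictive variance for one new observation = σₙ² + σ² = 340227.2241·135173.8756/2176537.2202 + 135173.8756 = σ²·(σ₀² + 2176537.2202)/2176537.2202 = 135173.8756·2516764.4443/2176537.2202 = 156303.692283; SD = √(135173.8756·2516764.4443/2176537.2202) = 395.3526.

395.3526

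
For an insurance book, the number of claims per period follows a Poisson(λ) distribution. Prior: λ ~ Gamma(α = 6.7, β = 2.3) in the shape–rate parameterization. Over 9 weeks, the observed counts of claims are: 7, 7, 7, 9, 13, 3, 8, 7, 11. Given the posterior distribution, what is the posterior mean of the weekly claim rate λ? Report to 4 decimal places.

6.9646

With a Gamma(shape α, rate β) prior, the Poisson likelihood is conjugate: the posterior is Gamma(α + ΣXᵢ, β + n).
Sum of counts S = 72 over n = 9 weeks.
Posterior: Gamma(α+S, β+n) = Gamma(6.7+72, 2.3+9) = Gamma(78.7, 11.3).
Posterior mean = α/β = 78.7/11.3 = 6.9646.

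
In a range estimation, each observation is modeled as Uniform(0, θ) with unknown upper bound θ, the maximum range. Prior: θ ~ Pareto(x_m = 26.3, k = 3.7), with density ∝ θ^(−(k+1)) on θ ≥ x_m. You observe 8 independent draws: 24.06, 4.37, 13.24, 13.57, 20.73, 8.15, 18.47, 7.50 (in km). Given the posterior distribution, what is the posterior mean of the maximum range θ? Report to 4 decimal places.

28.7579

A Pareto(scale x_m, shape k) prior on the upper bound θ of Uniform(0, θ) is conjugate: posterior is Pareto(max(x_m, max xᵢ), k + n).
Sample maximum = 24.06; prior scale x_m = 26.3 → posterior scale = max = 26.30.
Posterior shape = 3.7 + 8 = 11.7.
E[θ|data] = k·x_m/(k−1) = 11.7·26.30/10.7 = 28.7579.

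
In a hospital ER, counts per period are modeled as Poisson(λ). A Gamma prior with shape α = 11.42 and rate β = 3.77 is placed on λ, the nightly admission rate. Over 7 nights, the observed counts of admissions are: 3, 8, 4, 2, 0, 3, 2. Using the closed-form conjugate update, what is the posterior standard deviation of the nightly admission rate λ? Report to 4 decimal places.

0.5368

With a Gamma(shape α, rate β) prior, the Poisson likelihood is conjugate: the posterior is Gamma(α + ΣXᵢ, β + n).
Sum of counts S = 22 over n = 7 nights.
Posterior: Gamma(α+S, β+n) = Gamma(11.42+22, 3.77+7) = Gamma(33.42, 10.77).
SD = √α/β = √33.42/10.77 = 0.5368.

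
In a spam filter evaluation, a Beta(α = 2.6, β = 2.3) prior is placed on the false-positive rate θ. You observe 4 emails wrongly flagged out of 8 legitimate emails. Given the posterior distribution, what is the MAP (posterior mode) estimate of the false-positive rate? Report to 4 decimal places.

0.5138

The Beta prior is conjugate to a Binomial/Bernoulli likelihood; the update adds successes to α and failures to β.
Posterior: Beta(α+k, β+n−k) = Beta(2.6+4, 2.3+4) = Beta(6.6, 6.3).
Mode of Beta(a,b) for a,b>1 is (a−1)/(a+b−2) = 5.6/10.9 = 0.5138.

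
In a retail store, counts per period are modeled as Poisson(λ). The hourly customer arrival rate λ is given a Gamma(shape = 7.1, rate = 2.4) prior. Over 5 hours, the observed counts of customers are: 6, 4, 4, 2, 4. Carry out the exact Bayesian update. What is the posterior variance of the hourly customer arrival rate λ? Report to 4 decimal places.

With a Gamma(shape α, rate β) prior, the Poisson likelihood is conjugate: the posterior is Gamma(α + ΣXᵢ, β + n).
Sum of counts S = 20 over n = 5 hours.
Posterior: Gamma(α+S, β+n) = Gamma(7.1+20, 2.4+5) = Gamma(27.1, 7.4).
Var = α/β² = 27.1/7.4² = 0.4949.

0.4949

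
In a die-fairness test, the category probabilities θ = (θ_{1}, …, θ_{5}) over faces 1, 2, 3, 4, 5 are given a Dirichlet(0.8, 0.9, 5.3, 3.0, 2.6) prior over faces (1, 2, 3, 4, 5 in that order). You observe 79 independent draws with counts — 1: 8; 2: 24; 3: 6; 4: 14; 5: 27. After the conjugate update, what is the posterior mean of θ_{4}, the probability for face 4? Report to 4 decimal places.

0.1856

The Dirichlet prior is conjugate to the Multinomial likelihood: each posterior αⱼ = prior αⱼ + observed count nⱼ.
Posterior concentration: (8.8, 24.9, 11.3, 17.0, 29.6), total = 91.6.
E[θ_{4}|data] = α_{4}/Σα = 17.0/91.6 = 0.1856.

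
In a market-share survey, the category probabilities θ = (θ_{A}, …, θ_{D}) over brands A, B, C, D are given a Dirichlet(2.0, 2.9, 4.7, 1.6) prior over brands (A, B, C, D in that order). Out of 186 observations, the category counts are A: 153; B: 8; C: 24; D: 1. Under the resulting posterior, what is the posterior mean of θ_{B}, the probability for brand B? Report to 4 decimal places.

0.0553

The Dirichlet prior is conjugate to the Multinomial likelihood: each posterior αⱼ = prior αⱼ + observed count nⱼ.
Posterior concentration: (155.0, 10.9, 28.7, 2.6), total = 197.2.
E[θ_{B}|data] = α_{B}/Σα = 10.9/197.2 = 0.0553.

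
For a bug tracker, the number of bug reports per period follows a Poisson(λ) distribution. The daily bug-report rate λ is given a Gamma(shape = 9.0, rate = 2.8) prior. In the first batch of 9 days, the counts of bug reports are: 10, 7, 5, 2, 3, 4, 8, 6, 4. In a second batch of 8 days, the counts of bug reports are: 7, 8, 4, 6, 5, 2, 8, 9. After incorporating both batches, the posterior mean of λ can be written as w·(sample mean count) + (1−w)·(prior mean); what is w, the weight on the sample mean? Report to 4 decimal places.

0.8586

With a Gamma(shape α, rate β) prior, the Poisson likelihood is conjugate: the posterior is Gamma(α + ΣXᵢ, β + n).
Total number of days: n = 9 + 8 = 17.
Posterior mean = (α₀+S)/(β₀+n) = [n/(β₀+n)]·(S/n) + [β₀/(β₀+n)]·(α₀/β₀), so only n and β₀ enter the weight.
Weight on data w = n/(β₀+n) = 17/(2.8+17) = 17/19.8 = 0.8586.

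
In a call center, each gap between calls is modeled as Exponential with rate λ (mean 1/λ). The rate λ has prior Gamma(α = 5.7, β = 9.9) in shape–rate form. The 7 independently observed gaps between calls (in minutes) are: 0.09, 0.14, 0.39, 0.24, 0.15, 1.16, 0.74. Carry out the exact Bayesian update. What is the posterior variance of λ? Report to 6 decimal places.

With a Gamma(shape α, rate β) prior on the exponential rate λ, the posterior after n observations with total T = Σxᵢ is Gamma(α+n, β+T).
Sum of observations T = 2.91 minutes; n = 7.
Posterior: Gamma(5.7+7, 9.9+2.91) = Gamma(12.7, 12.81).
Var = α/β² = 0.077394.

0.077394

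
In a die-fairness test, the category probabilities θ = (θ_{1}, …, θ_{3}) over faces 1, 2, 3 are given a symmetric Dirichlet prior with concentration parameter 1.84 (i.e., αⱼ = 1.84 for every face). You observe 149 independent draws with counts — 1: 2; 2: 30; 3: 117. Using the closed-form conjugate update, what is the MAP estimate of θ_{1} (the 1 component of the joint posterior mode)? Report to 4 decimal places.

The Dirichlet prior is conjugate to the Multinomial likelihood: each posterior αⱼ = prior αⱼ + observed count nⱼ.
Posterior concentration: (3.84, 31.84, 118.84), total = 154.52.
Joint mode component: (α_{1}−1)/(Σα−K) = 2.84/151.52 = 0.0187.

0.0187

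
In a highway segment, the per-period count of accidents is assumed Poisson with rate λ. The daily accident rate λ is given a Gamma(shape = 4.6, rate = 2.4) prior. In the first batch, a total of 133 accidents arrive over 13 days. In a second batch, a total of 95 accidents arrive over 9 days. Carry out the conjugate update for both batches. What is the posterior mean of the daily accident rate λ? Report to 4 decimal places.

9.5328

With a Gamma(shape α, rate β) prior, the Poisson likelihood is conjugate: the posterior is Gamma(α + ΣXᵢ, β + n).
After batch 1: Gamma(α+S, β+n) = Gamma(4.6+133, 2.4+13) = Gamma(137.6, 15.4).
After batch 2: Gamma(α+S, β+n) = Gamma(137.6+95, 15.4+9) = Gamma(232.6, 24.4).
Posterior mean = α/β = 232.6/24.4 = 9.5328.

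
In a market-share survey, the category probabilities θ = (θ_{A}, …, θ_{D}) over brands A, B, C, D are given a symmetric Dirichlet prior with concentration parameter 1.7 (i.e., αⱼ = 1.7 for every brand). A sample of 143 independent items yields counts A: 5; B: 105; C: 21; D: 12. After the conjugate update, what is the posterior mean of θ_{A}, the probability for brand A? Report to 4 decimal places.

0.0447

The Dirichlet prior is conjugate to the Multinomial likelihood: each posterior αⱼ = prior αⱼ + observed count nⱼ.
Posterior concentration: (6.7, 106.7, 22.7, 13.7), total = 149.8.
E[θ_{A}|data] = α_{A}/Σα = 6.7/149.8 = 0.0447.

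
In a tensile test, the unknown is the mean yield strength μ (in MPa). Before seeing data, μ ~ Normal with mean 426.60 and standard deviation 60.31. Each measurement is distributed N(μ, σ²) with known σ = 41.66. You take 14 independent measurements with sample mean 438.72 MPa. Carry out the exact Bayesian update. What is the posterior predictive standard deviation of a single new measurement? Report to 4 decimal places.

43.0748

For Normal data with known variance σ², a Normal(μ₀, σ₀²) prior on μ is conjugate. Posterior precision = 1/σ₀² + n/σ²; posterior mean is the precision-weighted average of μ₀ and x̄.
σ₀² = 60.31² = 3637.2961, σ² = 41.66² = 1735.5556; σ² + n·σ₀² = 1735.5556 + 14·3637.2961 = 52657.701.
Posterior precision = 1/σ₀² + n/σ² = 1/3637.2961 + 14/1735.5556 = (σ² + n·σ₀²)/(σ₀²σ²) = 52657.701/(3637.2961·1735.5556); posterior variance σₙ² = σ₀²σ²/(σ² + n·σ₀²) = 3637.2961·1735.5556/52657.701 = 119.882363.
Predictive variance for one new observation = σₙ² + σ² = 3637.2961·1735.5556/52657.701 + 1735.5556 = σ²·(σ₀² + 52657.701)/52657.701 = 1735.5556·56294.9971/52657.701 = 1855.437963; SD = √(1735.5556·56294.9971/52657.701) = 43.0748.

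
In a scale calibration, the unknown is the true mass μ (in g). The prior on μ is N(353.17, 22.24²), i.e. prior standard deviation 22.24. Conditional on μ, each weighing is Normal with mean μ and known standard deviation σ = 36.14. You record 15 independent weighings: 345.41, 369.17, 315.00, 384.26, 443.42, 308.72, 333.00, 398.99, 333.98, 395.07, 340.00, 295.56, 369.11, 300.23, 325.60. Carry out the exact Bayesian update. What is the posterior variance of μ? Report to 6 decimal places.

For Normal data with known variance σ², a Normal(μ₀, σ₀²) prior on μ is conjugate. Posterior precision = 1/σ₀² + n/σ²; posterior mean is the precision-weighted average of μ₀ and x̄.
σ₀² = 22.24² = 494.6176, σ² = 36.14² = 1306.0996; σ² + n·σ₀² = 1306.0996 + 15·494.6176 = 8725.3636.
Posterior precision = 1/σ₀² + n/σ² = 1/494.6176 + 15/1306.0996 = (σ² + n·σ₀²)/(σ₀²σ²) = 8725.3636/(494.6176·1306.0996); posterior variance σₙ² = σ₀²σ²/(σ² + n·σ₀²) = 494.6176·1306.0996/8725.3636 = 74.039304.

74.039304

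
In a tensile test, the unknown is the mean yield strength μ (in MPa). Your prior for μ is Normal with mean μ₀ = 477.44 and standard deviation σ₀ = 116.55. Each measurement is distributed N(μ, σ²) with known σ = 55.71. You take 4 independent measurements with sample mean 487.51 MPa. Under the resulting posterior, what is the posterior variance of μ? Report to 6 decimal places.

For Normal data with known variance σ², a Normal(μ₀, σ₀²) prior on μ is conjugate. Posterior precision = 1/σ₀² + n/σ²; posterior mean is the precision-weighted average of μ₀ and x̄.
σ₀² = 116.55² = 13583.9025, σ² = 55.71² = 3103.6041; σ² + n·σ₀² = 3103.6041 + 4·13583.9025 = 57439.2141.
Posterior precision = 1/σ₀² + n/σ² = 1/13583.9025 + 4/3103.6041 = (σ² + n·σ₀²)/(σ₀²σ²) = 57439.2141/(13583.9025·3103.6041); posterior variance σₙ² = σ₀²σ²/(σ² + n·σ₀²) = 13583.9025·3103.6041/57439.2141 = 733.976886.

733.976886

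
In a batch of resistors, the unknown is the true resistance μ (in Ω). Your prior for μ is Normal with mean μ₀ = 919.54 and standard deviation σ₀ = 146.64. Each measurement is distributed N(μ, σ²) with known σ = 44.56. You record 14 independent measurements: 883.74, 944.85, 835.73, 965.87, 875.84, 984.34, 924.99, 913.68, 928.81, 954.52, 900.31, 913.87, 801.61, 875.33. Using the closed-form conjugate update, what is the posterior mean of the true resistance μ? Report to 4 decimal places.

For Normal data with known variance σ², a Normal(μ₀, σ₀²) prior on μ is conjugate. Posterior precision = 1/σ₀² + n/σ²; posterior mean is the precision-weighted average of μ₀ and x̄.
Σxᵢ = 883.74 + 944.85 + 835.73 + 965.87 + 875.84 + 984.34 + 924.99 + 913.68 + 928.81 + 954.52 + 900.31 + 913.87 + 801.61 + 875.33 = 12703.49, so n·x̄ = 12703.49.
σ₀² = 146.64² = 21503.2896, σ² = 44.56² = 1985.5936; σ² + n·σ₀² = 1985.5936 + 14·21503.2896 = 303031.648.
Posterior mean = (μ₀/σ₀² + n·x̄/σ²)/(1/σ₀² + n/σ²) = (σ²·μ₀ + σ₀²·n·x̄)/(σ² + n·σ₀²) = (1985.5936·919.54 + 21503.2896·12703.49)/303031.648 = 274992657.139648/303031.648 = 907.4717.

907.4717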